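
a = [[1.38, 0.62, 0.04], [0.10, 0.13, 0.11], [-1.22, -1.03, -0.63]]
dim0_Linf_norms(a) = [1.38, 1.03, 0.63]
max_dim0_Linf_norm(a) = 1.38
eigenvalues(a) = [1.37, -0.49, -0.0]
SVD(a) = [[-0.65, 0.75, 0.08],[-0.08, -0.18, 0.98],[0.75, 0.63, 0.18]] @ diag([2.2403800837897707, 0.5062563879349642, 0.0012449229616790336]) @ [[-0.82,-0.53,-0.23], [0.49,-0.42,-0.77], [0.31,-0.74,0.6]]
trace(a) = 0.88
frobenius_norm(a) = 2.30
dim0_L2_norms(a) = [1.84, 1.21, 0.64]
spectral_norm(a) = 2.24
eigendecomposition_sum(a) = [[1.39,0.64,0.06], [0.04,0.02,0.0], [-0.87,-0.40,-0.04]] + [[-0.01, -0.03, -0.02], [0.06, 0.12, 0.11], [-0.35, -0.63, -0.59]] + [[0.00, 0.0, 0.00], [-0.00, -0.00, -0.0], [0.00, 0.00, 0.00]]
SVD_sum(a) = [[1.20, 0.78, 0.33], [0.14, 0.09, 0.04], [-1.38, -0.9, -0.38]] + [[0.18, -0.16, -0.29], [-0.04, 0.04, 0.07], [0.16, -0.13, -0.25]] + [[0.00, -0.00, 0.00], [0.00, -0.0, 0.00], [0.0, -0.0, 0.00]]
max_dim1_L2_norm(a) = 1.72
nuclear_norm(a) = 2.75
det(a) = 0.00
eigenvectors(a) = [[-0.85, -0.04, -0.31],[-0.02, 0.18, 0.74],[0.53, -0.98, -0.6]]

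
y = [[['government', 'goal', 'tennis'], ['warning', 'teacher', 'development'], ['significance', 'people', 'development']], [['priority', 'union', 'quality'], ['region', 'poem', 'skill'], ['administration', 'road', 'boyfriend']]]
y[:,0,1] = ['goal', 'union']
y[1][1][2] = 'skill'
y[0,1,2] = 'development'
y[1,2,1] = 'road'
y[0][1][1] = 'teacher'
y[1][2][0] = 'administration'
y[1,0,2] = 'quality'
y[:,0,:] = [['government', 'goal', 'tennis'], ['priority', 'union', 'quality']]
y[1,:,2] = ['quality', 'skill', 'boyfriend']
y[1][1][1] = 'poem'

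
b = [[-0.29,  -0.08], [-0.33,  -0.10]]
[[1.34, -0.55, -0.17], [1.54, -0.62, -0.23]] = b @ [[-4.24, 2.28, -0.65], [-1.42, -1.35, 4.46]]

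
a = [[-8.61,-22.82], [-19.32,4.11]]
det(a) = -476.27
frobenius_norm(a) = 31.39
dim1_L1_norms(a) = [31.43, 23.43]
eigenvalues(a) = [-24.19, 19.69]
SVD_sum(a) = [[-13.40, -19.53], [-4.27, -6.22]] + [[4.79,  -3.29], [-15.05,  10.33]]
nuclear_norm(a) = 44.02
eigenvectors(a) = [[-0.83, 0.63], [-0.56, -0.78]]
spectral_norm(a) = 24.86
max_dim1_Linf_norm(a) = 22.82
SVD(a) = [[-0.95, -0.3], [-0.3, 0.95]] @ diag([24.85940264559373, 19.158525520098035]) @ [[0.57, 0.82], [-0.82, 0.57]]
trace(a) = -4.50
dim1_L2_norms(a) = [24.39, 19.75]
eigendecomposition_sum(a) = [[-15.6, -12.58],[-10.65, -8.59]] + [[6.99, -10.24], [-8.67, 12.7]]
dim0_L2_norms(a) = [21.15, 23.19]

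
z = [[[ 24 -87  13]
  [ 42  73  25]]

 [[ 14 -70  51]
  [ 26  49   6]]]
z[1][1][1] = 49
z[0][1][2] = 25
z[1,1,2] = 6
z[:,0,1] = [-87, -70]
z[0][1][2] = 25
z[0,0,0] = 24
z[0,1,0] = 42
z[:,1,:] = [[42, 73, 25], [26, 49, 6]]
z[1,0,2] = 51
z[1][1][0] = 26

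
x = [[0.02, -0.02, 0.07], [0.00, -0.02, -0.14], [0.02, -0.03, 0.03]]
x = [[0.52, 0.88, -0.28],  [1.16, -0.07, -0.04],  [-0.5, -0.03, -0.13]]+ [[-0.5, -0.9, 0.35], [-1.16, 0.05, -0.1], [0.52, 0.00, 0.16]]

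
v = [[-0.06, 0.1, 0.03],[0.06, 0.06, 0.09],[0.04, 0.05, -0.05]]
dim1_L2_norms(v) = [0.12, 0.12, 0.08]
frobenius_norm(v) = 0.19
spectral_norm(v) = 0.14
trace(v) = -0.05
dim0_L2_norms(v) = [0.09, 0.13, 0.11]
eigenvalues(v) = [(0.13+0j), (-0.09+0.02j), (-0.09-0.02j)]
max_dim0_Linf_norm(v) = 0.1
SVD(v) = [[0.68, 0.73, 0.11], [0.73, -0.68, 0.04], [0.10, 0.06, -0.99]] @ diag([0.141992249202927, 0.09897346072997279, 0.08026490663687597]) @ [[0.05, 0.82, 0.57], [-0.83, 0.35, -0.43], [-0.55, -0.45, 0.7]]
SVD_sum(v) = [[0.00, 0.08, 0.05], [0.01, 0.08, 0.06], [0.0, 0.01, 0.01]] + [[-0.06, 0.03, -0.03], [0.06, -0.02, 0.03], [-0.00, 0.0, -0.0]] + [[-0.01,-0.00,0.01],[-0.00,-0.00,0.0],[0.04,0.04,-0.06]]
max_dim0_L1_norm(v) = 0.21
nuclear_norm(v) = 0.32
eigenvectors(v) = [[(0.48+0j), -0.73+0.00j, (-0.73-0j)], [(0.81+0j), (0.12-0.29j), 0.12+0.29j], [(0.33+0j), (0.34+0.5j), (0.34-0.5j)]]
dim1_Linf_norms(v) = [0.1, 0.09, 0.05]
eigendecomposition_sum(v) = [[0.02+0.00j, 0.05+0.00j, 0.03+0.00j], [(0.04+0j), (0.09+0j), 0.05+0.00j], [0.02+0.00j, (0.04+0j), 0.02+0.00j]] + [[(-0.04-0.01j), (0.02+0.03j), -0.05j], [(0.01-0.01j), (-0.01+0j), (0.02+0.01j)], [(0.01+0.03j), (0.01-0.03j), -0.04+0.02j]] + [[(-0.04+0.01j), (0.02-0.03j), 0.00+0.05j],[(0.01+0.01j), (-0.01-0j), (0.02-0.01j)],[0.01-0.03j, (0.01+0.03j), -0.04-0.02j]]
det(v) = 0.00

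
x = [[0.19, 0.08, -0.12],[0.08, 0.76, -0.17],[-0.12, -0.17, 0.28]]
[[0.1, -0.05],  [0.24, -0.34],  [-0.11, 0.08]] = x@ [[0.34, -0.08], [0.25, -0.44], [-0.11, -0.00]]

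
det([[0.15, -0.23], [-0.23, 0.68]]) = 0.049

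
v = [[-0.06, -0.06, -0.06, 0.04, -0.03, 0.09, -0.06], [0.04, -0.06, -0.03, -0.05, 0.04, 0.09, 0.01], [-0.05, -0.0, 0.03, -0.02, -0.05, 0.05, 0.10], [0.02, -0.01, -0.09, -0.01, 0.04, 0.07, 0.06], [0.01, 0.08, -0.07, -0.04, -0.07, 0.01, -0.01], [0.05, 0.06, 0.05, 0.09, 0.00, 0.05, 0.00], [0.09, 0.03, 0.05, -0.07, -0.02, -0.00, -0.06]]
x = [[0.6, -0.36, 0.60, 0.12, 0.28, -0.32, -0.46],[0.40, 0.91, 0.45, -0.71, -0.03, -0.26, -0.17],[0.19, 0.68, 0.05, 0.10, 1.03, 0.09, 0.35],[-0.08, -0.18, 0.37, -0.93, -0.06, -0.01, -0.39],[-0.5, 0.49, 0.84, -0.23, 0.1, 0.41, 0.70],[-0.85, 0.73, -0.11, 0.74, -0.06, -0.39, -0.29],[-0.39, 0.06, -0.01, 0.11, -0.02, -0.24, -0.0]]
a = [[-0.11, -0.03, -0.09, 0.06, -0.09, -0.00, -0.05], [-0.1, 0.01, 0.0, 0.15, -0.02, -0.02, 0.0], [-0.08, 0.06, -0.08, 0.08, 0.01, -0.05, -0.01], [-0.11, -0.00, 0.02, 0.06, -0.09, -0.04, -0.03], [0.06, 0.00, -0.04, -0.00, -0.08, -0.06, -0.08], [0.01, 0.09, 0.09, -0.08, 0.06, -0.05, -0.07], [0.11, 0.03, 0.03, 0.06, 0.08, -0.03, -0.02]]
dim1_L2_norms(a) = [0.19, 0.18, 0.16, 0.16, 0.15, 0.18, 0.16]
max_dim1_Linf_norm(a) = 0.15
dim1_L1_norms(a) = [0.43, 0.3, 0.37, 0.35, 0.32, 0.45, 0.36]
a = v @ x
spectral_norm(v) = 0.21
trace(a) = -0.27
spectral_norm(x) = 1.74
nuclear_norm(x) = 7.55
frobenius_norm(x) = 3.19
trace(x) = 0.34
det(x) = -0.43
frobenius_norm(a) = 0.45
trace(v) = -0.18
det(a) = -0.00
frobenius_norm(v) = 0.37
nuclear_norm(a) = 0.97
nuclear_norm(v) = 0.89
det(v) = 0.00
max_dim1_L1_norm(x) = 3.27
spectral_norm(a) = 0.32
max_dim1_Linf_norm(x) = 1.03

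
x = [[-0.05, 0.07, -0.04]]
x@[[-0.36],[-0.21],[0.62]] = [[-0.02]]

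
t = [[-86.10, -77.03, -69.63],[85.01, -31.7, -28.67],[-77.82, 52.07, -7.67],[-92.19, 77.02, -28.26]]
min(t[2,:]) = -77.82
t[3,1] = 77.02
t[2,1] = 52.07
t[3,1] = 77.02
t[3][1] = 77.02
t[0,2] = -69.63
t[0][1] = -77.03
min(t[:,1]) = -77.03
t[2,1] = 52.07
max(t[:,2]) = -7.67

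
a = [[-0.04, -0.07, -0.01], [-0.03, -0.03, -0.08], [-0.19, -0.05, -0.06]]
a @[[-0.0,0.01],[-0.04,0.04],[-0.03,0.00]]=[[0.0, -0.00], [0.0, -0.00], [0.00, -0.0]]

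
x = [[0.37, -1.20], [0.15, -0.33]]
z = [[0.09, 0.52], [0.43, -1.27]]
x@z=[[-0.48,1.72], [-0.13,0.5]]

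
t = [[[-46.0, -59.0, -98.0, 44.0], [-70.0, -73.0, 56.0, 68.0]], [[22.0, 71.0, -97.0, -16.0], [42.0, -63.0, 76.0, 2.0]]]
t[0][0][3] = 44.0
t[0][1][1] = -73.0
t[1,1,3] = 2.0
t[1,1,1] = -63.0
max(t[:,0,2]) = -97.0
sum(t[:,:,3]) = 98.0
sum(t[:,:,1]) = -124.0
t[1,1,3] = 2.0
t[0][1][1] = -73.0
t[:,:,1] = [[-59.0, -73.0], [71.0, -63.0]]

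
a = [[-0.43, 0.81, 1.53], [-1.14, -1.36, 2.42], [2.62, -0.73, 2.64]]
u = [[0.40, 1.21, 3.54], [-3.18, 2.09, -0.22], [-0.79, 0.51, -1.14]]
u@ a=[[7.72,-3.91,12.89], [-1.59,-5.26,-0.39], [-3.23,-0.5,-2.98]]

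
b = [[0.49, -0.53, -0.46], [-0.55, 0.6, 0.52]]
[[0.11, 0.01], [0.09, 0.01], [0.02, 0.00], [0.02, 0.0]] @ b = [[0.05, -0.05, -0.05], [0.04, -0.04, -0.04], [0.01, -0.01, -0.01], [0.01, -0.01, -0.01]]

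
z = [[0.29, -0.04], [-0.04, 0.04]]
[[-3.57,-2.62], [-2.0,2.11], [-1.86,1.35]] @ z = [[-0.93, 0.04], [-0.66, 0.16], [-0.59, 0.13]]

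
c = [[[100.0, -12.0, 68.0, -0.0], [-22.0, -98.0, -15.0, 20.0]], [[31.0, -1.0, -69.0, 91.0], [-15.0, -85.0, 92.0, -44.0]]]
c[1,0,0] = 31.0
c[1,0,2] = -69.0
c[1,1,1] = -85.0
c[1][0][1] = -1.0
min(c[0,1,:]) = -98.0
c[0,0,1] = -12.0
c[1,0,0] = 31.0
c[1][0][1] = -1.0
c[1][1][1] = -85.0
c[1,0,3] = 91.0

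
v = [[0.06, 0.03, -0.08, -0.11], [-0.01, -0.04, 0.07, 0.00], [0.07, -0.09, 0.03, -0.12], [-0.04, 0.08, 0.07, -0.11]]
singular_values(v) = [0.21, 0.15, 0.14, 0.0]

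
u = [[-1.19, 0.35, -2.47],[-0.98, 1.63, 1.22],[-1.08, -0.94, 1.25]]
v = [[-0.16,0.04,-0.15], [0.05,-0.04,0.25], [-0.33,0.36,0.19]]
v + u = [[-1.35, 0.39, -2.62], [-0.93, 1.59, 1.47], [-1.41, -0.58, 1.44]]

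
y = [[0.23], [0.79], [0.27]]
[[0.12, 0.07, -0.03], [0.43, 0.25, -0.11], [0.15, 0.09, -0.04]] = y @ [[0.54, 0.32, -0.14]]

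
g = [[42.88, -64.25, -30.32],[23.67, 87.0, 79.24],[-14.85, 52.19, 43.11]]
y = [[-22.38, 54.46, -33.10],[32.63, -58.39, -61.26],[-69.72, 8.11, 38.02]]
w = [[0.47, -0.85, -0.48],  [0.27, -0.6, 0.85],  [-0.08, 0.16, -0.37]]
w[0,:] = [0.47, -0.85, -0.475]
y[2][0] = -69.72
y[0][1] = 54.46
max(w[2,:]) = 0.155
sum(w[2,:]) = -0.292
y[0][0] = -22.38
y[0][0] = -22.38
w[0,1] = -0.85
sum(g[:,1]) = 74.94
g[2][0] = -14.85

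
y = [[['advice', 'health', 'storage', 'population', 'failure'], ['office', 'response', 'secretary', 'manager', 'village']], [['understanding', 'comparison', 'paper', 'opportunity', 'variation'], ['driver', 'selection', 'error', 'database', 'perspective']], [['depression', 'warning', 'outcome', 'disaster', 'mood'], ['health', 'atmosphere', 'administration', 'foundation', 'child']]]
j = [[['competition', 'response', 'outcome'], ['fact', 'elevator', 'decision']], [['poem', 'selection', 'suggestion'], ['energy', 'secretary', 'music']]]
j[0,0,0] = 'competition'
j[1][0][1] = 'selection'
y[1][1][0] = 'driver'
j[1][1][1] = 'secretary'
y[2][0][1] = 'warning'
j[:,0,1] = ['response', 'selection']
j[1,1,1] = 'secretary'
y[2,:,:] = [['depression', 'warning', 'outcome', 'disaster', 'mood'], ['health', 'atmosphere', 'administration', 'foundation', 'child']]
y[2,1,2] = 'administration'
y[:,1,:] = [['office', 'response', 'secretary', 'manager', 'village'], ['driver', 'selection', 'error', 'database', 'perspective'], ['health', 'atmosphere', 'administration', 'foundation', 'child']]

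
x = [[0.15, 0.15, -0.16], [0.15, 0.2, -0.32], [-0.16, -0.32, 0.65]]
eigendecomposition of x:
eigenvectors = [[-0.28, -0.81, -0.51], [-0.46, -0.36, 0.81], [0.84, -0.46, 0.27]]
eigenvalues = [0.88, 0.12, -0.0]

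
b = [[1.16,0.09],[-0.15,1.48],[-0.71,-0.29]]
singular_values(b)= [1.52, 1.36]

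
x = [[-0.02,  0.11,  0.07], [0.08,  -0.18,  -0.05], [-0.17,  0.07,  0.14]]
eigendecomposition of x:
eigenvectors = [[(0.33-0.35j),(0.33+0.35j),(-0.38+0j)], [-0.09-0.09j,-0.09+0.09j,(0.85+0j)], [(0.87+0j),0.87-0.00j,-0.37+0.00j]]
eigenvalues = [(0.07+0.06j), (0.07-0.06j), (-0.19+0j)]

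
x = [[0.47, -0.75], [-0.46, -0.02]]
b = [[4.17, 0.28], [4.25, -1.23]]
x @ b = [[-1.23, 1.05], [-2.0, -0.1]]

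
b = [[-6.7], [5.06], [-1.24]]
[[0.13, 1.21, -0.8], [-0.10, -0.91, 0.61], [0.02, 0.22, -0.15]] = b @ [[-0.02,-0.18,0.12]]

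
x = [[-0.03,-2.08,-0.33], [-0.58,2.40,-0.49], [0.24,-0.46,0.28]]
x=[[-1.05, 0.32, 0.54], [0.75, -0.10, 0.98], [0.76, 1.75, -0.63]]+[[1.02, -2.4, -0.87], [-1.33, 2.5, -1.47], [-0.52, -2.21, 0.91]]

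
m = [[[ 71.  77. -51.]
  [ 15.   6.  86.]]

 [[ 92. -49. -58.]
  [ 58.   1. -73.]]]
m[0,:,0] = [71.0, 15.0]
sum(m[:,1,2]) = 13.0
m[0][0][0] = 71.0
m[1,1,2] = -73.0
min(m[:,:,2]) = -73.0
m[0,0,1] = 77.0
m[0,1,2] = 86.0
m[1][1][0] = 58.0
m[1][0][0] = 92.0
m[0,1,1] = 6.0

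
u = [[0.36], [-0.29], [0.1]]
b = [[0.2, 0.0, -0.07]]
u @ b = [[0.07, 0.00, -0.03], [-0.06, 0.00, 0.02], [0.02, 0.0, -0.01]]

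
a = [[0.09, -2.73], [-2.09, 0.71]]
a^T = [[0.09, -2.09], [-2.73, 0.71]]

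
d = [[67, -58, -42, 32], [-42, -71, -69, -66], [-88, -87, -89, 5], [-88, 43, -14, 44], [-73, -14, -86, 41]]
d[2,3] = 5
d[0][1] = -58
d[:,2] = [-42, -69, -89, -14, -86]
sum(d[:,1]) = -187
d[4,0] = -73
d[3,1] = 43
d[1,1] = -71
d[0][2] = -42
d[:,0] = [67, -42, -88, -88, -73]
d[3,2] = -14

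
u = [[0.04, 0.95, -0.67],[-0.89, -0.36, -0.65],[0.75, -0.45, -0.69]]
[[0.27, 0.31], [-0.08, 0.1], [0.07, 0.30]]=u@[[0.10,  0.12], [0.20,  0.07], [-0.12,  -0.35]]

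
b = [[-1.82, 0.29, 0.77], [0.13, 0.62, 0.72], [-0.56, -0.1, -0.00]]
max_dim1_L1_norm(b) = 2.88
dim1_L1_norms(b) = [2.88, 1.47, 0.66]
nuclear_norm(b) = 3.04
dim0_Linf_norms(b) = [1.82, 0.62, 0.77]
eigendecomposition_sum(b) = [[-1.82,0.27,0.75], [0.3,-0.05,-0.13], [-0.61,0.09,0.25]] + [[0.00,-0.00,-0.01], [-0.01,0.01,0.03], [0.01,-0.01,-0.02]] + [[-0.01, 0.02, 0.03], [-0.17, 0.66, 0.82], [0.05, -0.18, -0.23]]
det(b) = 0.01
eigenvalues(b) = [-1.61, -0.01, 0.42]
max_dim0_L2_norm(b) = 1.91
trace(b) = -1.20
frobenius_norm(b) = 2.29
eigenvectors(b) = [[0.94, 0.15, 0.03],[-0.16, -0.76, 0.96],[0.32, 0.64, -0.27]]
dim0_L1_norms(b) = [2.51, 1.01, 1.49]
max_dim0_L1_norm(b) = 2.51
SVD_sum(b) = [[-1.80,0.33,0.81],[-0.25,0.04,0.11],[-0.44,0.08,0.20]] + [[-0.02, -0.03, -0.04], [0.38, 0.57, 0.61], [-0.12, -0.18, -0.19]] + [[0.0,-0.00,0.0], [-0.0,0.00,-0.0], [-0.0,0.00,-0.0]]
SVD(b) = [[-0.96, 0.06, -0.26], [-0.13, -0.95, 0.28], [-0.24, 0.30, 0.92]] @ diag([2.073591665118558, 0.9658652790949103, 0.004676429167244324]) @ [[0.90,-0.16,-0.4],[-0.41,-0.62,-0.66],[-0.14,0.76,-0.63]]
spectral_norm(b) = 2.07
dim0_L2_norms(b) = [1.91, 0.69, 1.05]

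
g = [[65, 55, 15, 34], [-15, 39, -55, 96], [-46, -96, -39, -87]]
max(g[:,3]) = 96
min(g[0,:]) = 15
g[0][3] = 34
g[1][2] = -55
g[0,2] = 15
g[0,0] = 65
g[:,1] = [55, 39, -96]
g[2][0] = -46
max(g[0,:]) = 65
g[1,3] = 96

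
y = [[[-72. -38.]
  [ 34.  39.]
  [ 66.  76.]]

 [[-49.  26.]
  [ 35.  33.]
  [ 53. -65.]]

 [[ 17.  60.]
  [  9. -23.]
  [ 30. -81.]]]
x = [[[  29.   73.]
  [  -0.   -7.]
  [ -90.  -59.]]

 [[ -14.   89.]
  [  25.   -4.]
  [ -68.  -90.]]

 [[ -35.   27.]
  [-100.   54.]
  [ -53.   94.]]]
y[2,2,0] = 30.0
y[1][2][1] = -65.0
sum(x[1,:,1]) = -5.0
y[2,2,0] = 30.0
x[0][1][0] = -0.0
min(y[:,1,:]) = -23.0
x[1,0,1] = 89.0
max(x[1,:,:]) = 89.0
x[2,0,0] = -35.0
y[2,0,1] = 60.0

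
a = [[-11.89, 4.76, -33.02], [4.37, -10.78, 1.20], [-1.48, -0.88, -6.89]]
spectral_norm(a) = 36.30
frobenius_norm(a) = 37.97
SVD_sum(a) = [[-12.09,5.62,-32.80],  [1.47,-0.68,4.0],  [-2.30,1.07,-6.25]] + [[0.24, -0.84, -0.23],[2.94, -10.08, -2.81],[0.59, -2.04, -0.57]] + [[-0.05, -0.02, 0.01], [-0.04, -0.02, 0.01], [0.23, 0.09, -0.07]]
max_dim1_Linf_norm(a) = 33.02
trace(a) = -29.56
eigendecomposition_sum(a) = [[-0.19, -0.17, 0.96], [-0.08, -0.07, 0.38], [0.05, 0.05, -0.28]] + [[-12.24, 3.61, -37.66], [7.87, -2.32, 24.22], [-1.03, 0.30, -3.18]] + [[0.54, 1.32, 3.68], [-3.42, -8.39, -23.39], [-0.50, -1.23, -3.44]]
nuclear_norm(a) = 47.69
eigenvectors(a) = [[0.9, 0.84, -0.15], [0.35, -0.54, 0.98], [-0.26, 0.07, 0.14]]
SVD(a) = [[-0.98, -0.08, -0.21], [0.12, -0.98, -0.18], [-0.19, -0.20, 0.96]] @ diag([36.299918034606755, 11.125557820827384, 0.2649789732392026]) @ [[0.34, -0.16, 0.93], [-0.27, 0.93, 0.26], [0.9, 0.34, -0.27]]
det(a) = -107.01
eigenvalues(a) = [-0.53, -17.73, -11.29]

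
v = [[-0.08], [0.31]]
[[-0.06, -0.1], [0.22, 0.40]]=v@ [[0.71, 1.3]]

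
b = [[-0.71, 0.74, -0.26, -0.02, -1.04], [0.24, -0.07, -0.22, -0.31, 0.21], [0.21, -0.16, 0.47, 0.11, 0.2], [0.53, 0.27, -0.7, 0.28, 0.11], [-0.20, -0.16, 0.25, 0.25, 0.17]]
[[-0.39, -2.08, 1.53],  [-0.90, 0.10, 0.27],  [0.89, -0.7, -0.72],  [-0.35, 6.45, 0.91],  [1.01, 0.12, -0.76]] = b@[[-0.62, 2.18, 0.38], [1.55, 1.17, 1.28], [1.62, -4.42, -0.87], [1.91, 5.82, -0.64], [1.46, 2.34, -0.59]]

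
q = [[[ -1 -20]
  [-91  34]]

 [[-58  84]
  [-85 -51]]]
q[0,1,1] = 34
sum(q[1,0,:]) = 26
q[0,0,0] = -1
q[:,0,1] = [-20, 84]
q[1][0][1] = 84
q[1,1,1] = -51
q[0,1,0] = -91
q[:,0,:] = [[-1, -20], [-58, 84]]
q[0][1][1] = 34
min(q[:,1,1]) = -51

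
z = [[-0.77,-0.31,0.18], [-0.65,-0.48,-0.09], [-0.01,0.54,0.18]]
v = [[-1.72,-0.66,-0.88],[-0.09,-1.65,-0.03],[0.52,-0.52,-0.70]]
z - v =[[0.95,0.35,1.06],[-0.56,1.17,-0.06],[-0.53,1.06,0.88]]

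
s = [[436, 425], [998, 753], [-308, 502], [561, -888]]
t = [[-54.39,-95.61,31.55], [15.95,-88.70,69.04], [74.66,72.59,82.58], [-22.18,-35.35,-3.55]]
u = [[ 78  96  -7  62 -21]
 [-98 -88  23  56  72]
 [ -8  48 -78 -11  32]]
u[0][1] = 96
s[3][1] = -888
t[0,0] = -54.39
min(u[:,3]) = -11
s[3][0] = 561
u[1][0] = -98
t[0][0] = -54.39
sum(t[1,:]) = -3.7099999999999937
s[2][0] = -308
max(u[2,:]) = 48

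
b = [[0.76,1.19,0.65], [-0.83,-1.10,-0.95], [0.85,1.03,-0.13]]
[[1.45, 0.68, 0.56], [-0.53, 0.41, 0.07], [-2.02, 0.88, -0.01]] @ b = [[1.01, 1.55, 0.22], [-0.68, -1.01, -0.74], [-2.27, -3.38, -2.15]]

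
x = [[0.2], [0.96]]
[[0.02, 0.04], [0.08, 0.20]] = x @ [[0.08, 0.21]]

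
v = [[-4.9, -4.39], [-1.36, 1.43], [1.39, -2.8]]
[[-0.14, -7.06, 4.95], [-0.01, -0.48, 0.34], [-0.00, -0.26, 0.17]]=v @ [[0.02, 0.94, -0.66], [0.01, 0.56, -0.39]]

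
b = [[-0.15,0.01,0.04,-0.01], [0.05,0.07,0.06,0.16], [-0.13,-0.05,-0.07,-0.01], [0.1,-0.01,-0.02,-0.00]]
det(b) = 0.00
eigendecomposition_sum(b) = [[-0.07-0.02j, 0.01+0.01j, (0.02+0.03j), (-0-0.02j)],  [(-0.02+0.03j), (0.01-0j), 0.01-0.00j, -0.01-0.00j],  [-0.05-0.14j, (-0.01+0.02j), -0.03+0.07j, (0.03-0.03j)],  [0.05+0.02j, -0.00-0.01j, -0.01-0.03j, (-0+0.01j)]] + [[(-0.07+0.02j), (0.01-0.01j), 0.02-0.03j, (-0+0.02j)], [(-0.02-0.03j), 0.01+0.00j, (0.01+0j), (-0.01+0j)], [(-0.05+0.14j), -0.01-0.02j, -0.03-0.07j, (0.03+0.03j)], [(0.05-0.02j), (-0+0.01j), (-0.01+0.03j), (-0-0.01j)]] + [[-0.00+0.00j,(-0+0j),-0.00+0.00j,(-0+0.01j)], [(0.04-0.06j),0.03-0.01j,0.02-0.01j,(0.09-0.1j)], [-0.01+0.03j,(-0.01+0.01j),(-0.01+0.01j),(-0.03+0.05j)], [0.00+0.01j,-0.00+0.00j,-0.00+0.00j,0.00+0.02j]] + [[-0.00-0.00j, -0.00-0.00j, (-0-0j), (-0-0.01j)], [0.04+0.06j, 0.03+0.01j, (0.02+0.01j), (0.09+0.1j)], [-0.01-0.03j, (-0.01-0.01j), (-0.01-0.01j), (-0.03-0.05j)], [-0.01j, (-0-0j), (-0-0j), 0.00-0.02j]]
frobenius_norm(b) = 0.31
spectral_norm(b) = 0.25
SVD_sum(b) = [[-0.11,-0.03,-0.02,-0.05], [0.12,0.03,0.03,0.06], [-0.12,-0.03,-0.03,-0.06], [0.07,0.02,0.02,0.03]] + [[-0.05, 0.03, 0.04, 0.06], [-0.07, 0.04, 0.05, 0.09], [-0.01, 0.00, 0.01, 0.01], [0.03, -0.02, -0.02, -0.04]] + [[0.0, 0.01, 0.03, -0.02], [-0.00, -0.01, -0.02, 0.01], [-0.0, -0.02, -0.05, 0.04], [-0.00, -0.01, -0.01, 0.01]] + [[0.00,  -0.0,  0.00,  0.00], [0.0,  -0.00,  0.0,  0.00], [0.0,  -0.0,  0.00,  0.00], [0.00,  -0.00,  0.00,  0.0]]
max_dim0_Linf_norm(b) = 0.16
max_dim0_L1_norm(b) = 0.43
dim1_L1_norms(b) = [0.21, 0.34, 0.26, 0.13]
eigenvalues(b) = [(-0.1+0.06j), (-0.1-0.06j), (0.02+0.02j), (0.02-0.02j)]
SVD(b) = [[-0.50, -0.52, 0.45, 0.52], [0.56, -0.77, -0.31, 0.04], [-0.58, -0.09, -0.81, 0.06], [0.32, 0.36, -0.2, 0.85]] @ diag([0.2451337868893783, 0.17113097947446668, 0.08004093334874778, 0.004130784192356521]) @ [[0.86, 0.24, 0.19, 0.41], [0.51, -0.34, -0.4, -0.68], [0.02, 0.31, 0.75, -0.58], [0.05, -0.85, 0.49, 0.17]]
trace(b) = -0.15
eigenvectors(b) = [[(0.24-0.36j),(0.24+0.36j),(0.03-0.01j),0.03+0.01j],[-0.11-0.13j,(-0.11+0.13j),(-0.9+0j),-0.90-0.00j],[0.83+0.00j,(0.83-0j),0.41-0.06j,0.41+0.06j],[(-0.22+0.21j),(-0.22-0.21j),(0.1-0.09j),(0.1+0.09j)]]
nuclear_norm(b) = 0.50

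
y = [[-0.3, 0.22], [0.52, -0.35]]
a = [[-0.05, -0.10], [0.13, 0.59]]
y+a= [[-0.35, 0.12],[0.65, 0.24]]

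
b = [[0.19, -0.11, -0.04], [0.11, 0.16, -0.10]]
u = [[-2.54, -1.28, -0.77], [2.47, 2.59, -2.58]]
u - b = [[-2.73, -1.17, -0.73], [2.36, 2.43, -2.48]]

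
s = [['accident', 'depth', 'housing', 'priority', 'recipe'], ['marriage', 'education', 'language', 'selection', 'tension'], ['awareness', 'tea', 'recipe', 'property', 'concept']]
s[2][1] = 'tea'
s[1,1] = 'education'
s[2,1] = 'tea'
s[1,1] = 'education'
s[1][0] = 'marriage'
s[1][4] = 'tension'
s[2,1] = 'tea'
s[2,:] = ['awareness', 'tea', 'recipe', 'property', 'concept']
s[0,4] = 'recipe'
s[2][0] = 'awareness'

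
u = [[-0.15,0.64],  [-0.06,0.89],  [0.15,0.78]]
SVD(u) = [[-0.48, 0.63], [-0.66, 0.20], [-0.58, -0.75]] @ diag([1.3456209515139836, 0.21909873310131459]) @ [[0.02, -1.0], [-1.00, -0.02]]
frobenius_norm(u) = 1.36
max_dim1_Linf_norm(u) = 0.89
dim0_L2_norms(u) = [0.22, 1.35]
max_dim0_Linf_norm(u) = 0.89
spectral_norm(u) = 1.35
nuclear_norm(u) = 1.56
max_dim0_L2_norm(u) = 1.35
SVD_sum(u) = [[-0.01,  0.64],  [-0.02,  0.89],  [-0.01,  0.78]] + [[-0.14, -0.00], [-0.04, -0.00], [0.16, 0.0]]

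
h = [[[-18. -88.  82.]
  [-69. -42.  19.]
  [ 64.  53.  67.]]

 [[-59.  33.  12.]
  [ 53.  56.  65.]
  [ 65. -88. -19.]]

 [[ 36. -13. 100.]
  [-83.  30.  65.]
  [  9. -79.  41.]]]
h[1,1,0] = 53.0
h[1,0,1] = 33.0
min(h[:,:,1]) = -88.0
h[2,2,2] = 41.0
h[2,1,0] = -83.0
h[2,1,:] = [-83.0, 30.0, 65.0]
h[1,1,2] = 65.0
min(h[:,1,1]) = -42.0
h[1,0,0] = -59.0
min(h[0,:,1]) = -88.0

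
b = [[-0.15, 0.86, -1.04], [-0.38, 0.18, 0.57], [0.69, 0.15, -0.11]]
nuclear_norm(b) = 2.67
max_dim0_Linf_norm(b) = 1.04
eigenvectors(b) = [[0.78+0.00j, 0.78-0.00j, (0.25+0j)], [-0.12+0.35j, -0.12-0.35j, (0.81+0j)], [(-0.02-0.5j), -0.02+0.50j, (0.53+0j)]]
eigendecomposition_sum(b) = [[-0.08+0.51j, 0.39-0.02j, -0.55-0.21j], [(-0.22-0.12j), -0.05+0.17j, 0.18-0.21j], [(0.33+0.04j), -0.02-0.24j, (-0.12+0.36j)]] + [[(-0.08-0.51j), (0.39+0.02j), -0.55+0.21j], [-0.22+0.12j, (-0.05-0.17j), (0.18+0.21j)], [(0.33-0.04j), -0.02+0.24j, (-0.12-0.36j)]] + [[(0.02-0j), 0.09-0.00j, (0.06-0j)],[(0.05-0j), 0.29-0.00j, 0.20-0.00j],[0.03-0.00j, (0.19-0j), (0.13-0j)]]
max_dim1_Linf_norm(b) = 1.04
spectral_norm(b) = 1.41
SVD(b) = [[0.95,-0.29,-0.12], [-0.28,-0.59,-0.76], [0.15,0.75,-0.64]] @ diag([1.4055865645665866, 0.83248885389467, 0.43288418503225495]) @ [[0.05, 0.56, -0.83], [0.95, -0.29, -0.15], [-0.32, -0.77, -0.54]]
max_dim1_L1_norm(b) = 2.05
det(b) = 0.51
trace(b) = -0.08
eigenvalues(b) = [(-0.26+1.04j), (-0.26-1.04j), (0.44+0j)]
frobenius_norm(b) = 1.69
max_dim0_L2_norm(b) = 1.19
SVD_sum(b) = [[0.06, 0.75, -1.1], [-0.02, -0.22, 0.32], [0.01, 0.12, -0.17]] + [[-0.23, 0.07, 0.04],  [-0.47, 0.14, 0.07],  [0.59, -0.18, -0.09]] + [[0.02, 0.04, 0.03], [0.11, 0.25, 0.18], [0.09, 0.22, 0.15]]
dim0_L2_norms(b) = [0.8, 0.89, 1.19]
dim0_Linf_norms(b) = [0.69, 0.86, 1.04]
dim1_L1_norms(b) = [2.05, 1.13, 0.95]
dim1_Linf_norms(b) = [1.04, 0.57, 0.69]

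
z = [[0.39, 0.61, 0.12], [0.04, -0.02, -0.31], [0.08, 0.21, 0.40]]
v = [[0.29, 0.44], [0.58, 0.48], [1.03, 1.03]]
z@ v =[[0.59, 0.59],[-0.32, -0.31],[0.56, 0.55]]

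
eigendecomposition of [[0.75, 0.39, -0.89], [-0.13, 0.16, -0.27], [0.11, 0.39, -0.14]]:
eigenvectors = [[-0.96+0.00j, -0.62+0.00j, (-0.62-0j)], [(0.26+0j), (-0.16-0.54j), -0.16+0.54j], [-0.00+0.00j, -0.55+0.04j, (-0.55-0.04j)]]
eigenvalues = [(0.64+0j), (0.07+0.4j), (0.07-0.4j)]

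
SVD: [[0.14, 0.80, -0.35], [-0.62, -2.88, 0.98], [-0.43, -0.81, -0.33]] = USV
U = [[-0.26, 0.18, 0.95], [0.94, -0.18, 0.30], [0.23, 0.97, -0.12]]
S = [3.31, 0.64, 0.0]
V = [[-0.22,-0.93,0.28],[-0.43,-0.17,-0.89],[0.87,-0.31,-0.37]]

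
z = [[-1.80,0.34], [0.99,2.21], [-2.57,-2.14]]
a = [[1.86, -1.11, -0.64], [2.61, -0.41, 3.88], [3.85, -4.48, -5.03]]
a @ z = [[-2.80, -0.45], [-15.08, -8.32], [1.56, 2.17]]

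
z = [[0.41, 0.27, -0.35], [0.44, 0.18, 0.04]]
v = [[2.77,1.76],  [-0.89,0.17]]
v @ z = [[1.91, 1.06, -0.9], [-0.29, -0.21, 0.32]]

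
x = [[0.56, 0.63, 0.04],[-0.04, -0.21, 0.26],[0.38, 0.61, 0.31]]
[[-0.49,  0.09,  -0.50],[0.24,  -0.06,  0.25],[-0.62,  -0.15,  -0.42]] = x@[[0.7, 0.68, 0.05], [-1.4, -0.43, -0.86], [-0.09, -0.46, 0.29]]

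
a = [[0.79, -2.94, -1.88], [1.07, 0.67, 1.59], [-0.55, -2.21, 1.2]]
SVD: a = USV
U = [[0.88, -0.2, -0.44], [-0.31, 0.45, -0.84], [0.37, 0.87, 0.33]]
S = [3.98, 2.38, 1.43]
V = [[0.04,-0.9,-0.43], [-0.06,-0.43,0.90], [-1.0,-0.01,-0.08]]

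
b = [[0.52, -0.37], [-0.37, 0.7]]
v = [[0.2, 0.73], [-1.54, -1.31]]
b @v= [[0.67, 0.86],[-1.15, -1.19]]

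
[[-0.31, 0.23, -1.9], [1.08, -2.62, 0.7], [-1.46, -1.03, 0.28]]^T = [[-0.31,1.08,-1.46], [0.23,-2.62,-1.03], [-1.90,0.7,0.28]]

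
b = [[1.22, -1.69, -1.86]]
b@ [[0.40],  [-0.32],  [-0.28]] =[[1.55]]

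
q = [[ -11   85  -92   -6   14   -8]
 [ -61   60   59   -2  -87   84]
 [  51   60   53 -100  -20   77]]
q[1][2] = 59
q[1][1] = 60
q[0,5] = -8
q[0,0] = -11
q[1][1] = 60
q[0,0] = -11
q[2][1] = 60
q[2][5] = 77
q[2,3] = -100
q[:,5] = [-8, 84, 77]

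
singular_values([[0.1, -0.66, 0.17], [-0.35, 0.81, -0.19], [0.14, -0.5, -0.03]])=[1.23, 0.14, 0.13]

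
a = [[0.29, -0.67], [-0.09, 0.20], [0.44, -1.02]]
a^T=[[0.29,-0.09,0.44], [-0.67,0.2,-1.02]]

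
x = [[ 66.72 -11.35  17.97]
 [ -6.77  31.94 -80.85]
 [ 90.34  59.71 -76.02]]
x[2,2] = -76.02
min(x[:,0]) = -6.77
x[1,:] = [-6.77, 31.94, -80.85]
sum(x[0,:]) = 73.34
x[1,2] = -80.85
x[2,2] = -76.02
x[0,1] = -11.35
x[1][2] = -80.85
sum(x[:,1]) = 80.30000000000001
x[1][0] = -6.77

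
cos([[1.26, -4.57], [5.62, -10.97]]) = [[0.35, -0.37], [0.45, -0.63]]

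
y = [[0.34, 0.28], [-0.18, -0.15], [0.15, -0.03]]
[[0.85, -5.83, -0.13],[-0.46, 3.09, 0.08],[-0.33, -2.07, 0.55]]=y @ [[-1.30, -14.43, 2.90],[4.63, -3.31, -3.99]]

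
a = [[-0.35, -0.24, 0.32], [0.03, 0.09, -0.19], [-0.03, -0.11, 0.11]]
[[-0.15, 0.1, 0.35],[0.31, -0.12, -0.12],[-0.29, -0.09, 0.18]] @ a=[[0.04, 0.01, -0.03], [-0.11, -0.07, 0.11], [0.09, 0.04, -0.06]]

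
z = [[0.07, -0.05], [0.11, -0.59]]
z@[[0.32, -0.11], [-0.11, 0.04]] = [[0.03, -0.01], [0.1, -0.04]]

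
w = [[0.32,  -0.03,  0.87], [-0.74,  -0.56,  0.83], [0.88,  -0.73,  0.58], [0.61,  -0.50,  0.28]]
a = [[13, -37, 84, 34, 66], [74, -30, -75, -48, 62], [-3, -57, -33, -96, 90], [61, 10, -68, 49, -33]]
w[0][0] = 0.318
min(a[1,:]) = -75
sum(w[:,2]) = 2.5680000000000005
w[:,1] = [-0.032, -0.557, -0.734, -0.496]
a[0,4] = 66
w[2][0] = 0.883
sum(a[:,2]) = -92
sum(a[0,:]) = 160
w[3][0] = 0.611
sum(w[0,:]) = 1.158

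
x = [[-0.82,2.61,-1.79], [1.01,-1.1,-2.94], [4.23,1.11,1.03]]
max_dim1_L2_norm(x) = 4.49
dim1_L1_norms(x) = [5.22, 5.05, 6.37]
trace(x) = -0.89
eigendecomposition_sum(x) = [[(0.2+1.19j), 0.66+0.60j, (-1.09+0.59j)], [(-0.32+1.14j), (0.33+0.81j), (-1.21+0.06j)], [1.73-0.07j, 0.97-0.83j, (0.64+1.65j)]] + [[(0.2-1.19j), (0.66-0.6j), (-1.09-0.59j)], [-0.32-1.14j, (0.33-0.81j), (-1.21-0.06j)], [(1.73+0.07j), (0.97+0.83j), 0.64-1.65j]] + [[-1.22+0.00j, 1.30-0.00j, 0.38-0.00j], [(1.66-0j), -1.76+0.00j, (-0.52+0j)], [(0.78-0j), (-0.83+0j), (-0.24+0j)]]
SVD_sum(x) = [[-1.01, -0.12, -0.36], [-0.15, -0.02, -0.05], [4.14, 0.48, 1.48]] + [[0.62, 0.52, -1.89], [0.82, 0.69, -2.51], [0.18, 0.15, -0.56]] + [[-0.42, 2.21, 0.47],[0.34, -1.77, -0.37],[-0.09, 0.48, 0.10]]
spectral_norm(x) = 4.56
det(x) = -47.26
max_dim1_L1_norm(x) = 6.37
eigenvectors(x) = [[(0.06+0.49j), (0.06-0.49j), 0.55+0.00j],[(-0.15+0.46j), (-0.15-0.46j), -0.75+0.00j],[(0.72+0j), (0.72-0j), (-0.35+0j)]]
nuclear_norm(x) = 11.02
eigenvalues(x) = [(1.17+3.65j), (1.17-3.65j), (-3.22+0j)]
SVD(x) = [[-0.24, -0.59, 0.77], [-0.04, -0.79, -0.62], [0.97, -0.17, 0.17]] @ diag([4.558166385152612, 3.4722012620983387, 2.9858227678057987]) @ [[0.94,0.11,0.34], [-0.30,-0.25,0.92], [-0.18,0.96,0.2]]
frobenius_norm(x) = 6.46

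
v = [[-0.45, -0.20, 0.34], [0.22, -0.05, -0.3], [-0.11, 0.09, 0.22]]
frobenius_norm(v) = 0.75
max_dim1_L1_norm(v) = 0.99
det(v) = 0.00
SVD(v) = [[-0.82, -0.56, 0.16], [0.49, -0.53, 0.69], [-0.3, 0.64, 0.71]] @ diag([0.7163497284107312, 0.23328813239517093, 0.004440032595013434]) @ [[0.71, 0.16, -0.69], [0.27, 0.84, 0.47], [0.65, -0.52, 0.55]]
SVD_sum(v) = [[-0.41, -0.09, 0.40], [0.25, 0.06, -0.24], [-0.15, -0.03, 0.15]] + [[-0.04,-0.11,-0.06], [-0.03,-0.10,-0.06], [0.04,0.13,0.07]] + [[0.00, -0.0, 0.00], [0.0, -0.0, 0.0], [0.00, -0.0, 0.0]]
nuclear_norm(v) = 0.95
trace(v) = -0.28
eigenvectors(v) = [[0.75+0.00j, 0.75-0.00j, 0.63+0.00j], [(-0.55-0.12j), -0.55+0.12j, -0.50+0.00j], [(0.34+0.09j), (0.34-0.09j), (0.59+0j)]]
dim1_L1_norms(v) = [0.99, 0.57, 0.42]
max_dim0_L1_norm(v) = 0.86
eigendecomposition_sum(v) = [[-0.23-0.35j,-0.12-0.62j,(0.14-0.16j)], [0.11+0.29j,-0.01+0.47j,(-0.13+0.09j)], [(-0.06-0.18j),(0.02-0.29j),(0.08-0.05j)]] + [[(-0.23+0.35j),  (-0.12+0.62j),  (0.14+0.16j)], [(0.11-0.29j),  (-0.01-0.47j),  (-0.13-0.09j)], [(-0.06+0.18j),  (0.02+0.29j),  0.08+0.05j]] + [[0.01-0.00j,(0.05-0j),0.06+0.00j], [(-0.01+0j),-0.04+0.00j,(-0.05-0j)], [(0.01-0j),(0.04-0j),(0.06+0j)]]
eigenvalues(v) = [(-0.15+0.07j), (-0.15-0.07j), (0.03+0j)]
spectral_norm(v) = 0.72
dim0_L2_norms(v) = [0.51, 0.22, 0.5]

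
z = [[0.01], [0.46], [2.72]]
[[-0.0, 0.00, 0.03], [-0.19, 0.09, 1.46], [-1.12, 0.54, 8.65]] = z@[[-0.41, 0.2, 3.18]]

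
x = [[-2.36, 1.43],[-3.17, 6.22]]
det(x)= -10.146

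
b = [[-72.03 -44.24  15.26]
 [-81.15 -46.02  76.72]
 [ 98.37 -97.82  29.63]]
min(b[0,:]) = -72.03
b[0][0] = -72.03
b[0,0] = -72.03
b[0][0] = -72.03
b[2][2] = 29.63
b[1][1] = -46.02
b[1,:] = [-81.15, -46.02, 76.72]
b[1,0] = -81.15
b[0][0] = -72.03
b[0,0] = -72.03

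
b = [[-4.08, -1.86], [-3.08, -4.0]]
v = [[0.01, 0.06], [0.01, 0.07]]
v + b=[[-4.07,-1.8], [-3.07,-3.93]]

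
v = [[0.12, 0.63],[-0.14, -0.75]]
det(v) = -0.00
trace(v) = -0.63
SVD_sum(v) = [[0.12, 0.63], [-0.14, -0.75]] + [[0.0, -0.00], [0.0, -0.0]]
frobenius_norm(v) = 1.00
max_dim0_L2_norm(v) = 0.98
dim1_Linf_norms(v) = [0.63, 0.75]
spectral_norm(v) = 1.00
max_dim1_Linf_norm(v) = 0.75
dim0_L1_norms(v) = [0.26, 1.38]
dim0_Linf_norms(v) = [0.14, 0.75]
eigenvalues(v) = [0.0, -0.63]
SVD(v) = [[-0.64, 0.77], [0.77, 0.64]] @ diag([0.9966929007789812, 0.001805972530348272]) @ [[-0.18, -0.98], [0.98, -0.18]]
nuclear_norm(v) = 1.00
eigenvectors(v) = [[0.98, -0.64], [-0.18, 0.77]]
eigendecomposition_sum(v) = [[0.00, 0.0],[-0.00, -0.00]] + [[0.12, 0.63],[-0.14, -0.75]]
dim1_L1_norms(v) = [0.75, 0.89]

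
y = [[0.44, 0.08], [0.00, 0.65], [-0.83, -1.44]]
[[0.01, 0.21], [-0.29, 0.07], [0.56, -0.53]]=y@[[0.11, 0.45], [-0.45, 0.11]]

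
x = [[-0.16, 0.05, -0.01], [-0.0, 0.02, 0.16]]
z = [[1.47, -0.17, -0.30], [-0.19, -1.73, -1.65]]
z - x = [[1.63, -0.22, -0.29], [-0.19, -1.75, -1.81]]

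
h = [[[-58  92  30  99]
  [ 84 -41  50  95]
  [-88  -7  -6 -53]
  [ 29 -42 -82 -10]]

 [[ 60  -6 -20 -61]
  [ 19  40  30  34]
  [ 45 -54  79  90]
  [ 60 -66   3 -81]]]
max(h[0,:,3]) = 99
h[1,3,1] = -66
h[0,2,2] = -6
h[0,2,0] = -88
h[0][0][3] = 99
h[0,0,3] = 99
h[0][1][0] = 84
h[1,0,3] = -61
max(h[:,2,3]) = 90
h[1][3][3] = -81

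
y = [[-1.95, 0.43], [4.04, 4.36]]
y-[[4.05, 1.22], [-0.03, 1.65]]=[[-6.00, -0.79], [4.07, 2.71]]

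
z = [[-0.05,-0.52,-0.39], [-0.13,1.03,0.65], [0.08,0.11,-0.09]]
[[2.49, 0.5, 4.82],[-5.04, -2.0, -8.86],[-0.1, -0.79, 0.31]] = z @ [[1.5, 1.88, 0.96], [-3.52, -4.67, -3.85], [-1.88, 4.70, -7.34]]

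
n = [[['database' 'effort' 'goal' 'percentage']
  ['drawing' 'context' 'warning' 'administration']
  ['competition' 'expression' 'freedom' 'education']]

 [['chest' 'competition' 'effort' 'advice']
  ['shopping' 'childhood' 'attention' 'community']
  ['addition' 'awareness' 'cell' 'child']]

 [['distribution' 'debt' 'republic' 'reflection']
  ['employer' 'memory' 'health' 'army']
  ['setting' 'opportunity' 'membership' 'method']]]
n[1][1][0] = 'shopping'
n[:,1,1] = ['context', 'childhood', 'memory']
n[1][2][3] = 'child'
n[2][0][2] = 'republic'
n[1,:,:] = [['chest', 'competition', 'effort', 'advice'], ['shopping', 'childhood', 'attention', 'community'], ['addition', 'awareness', 'cell', 'child']]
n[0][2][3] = 'education'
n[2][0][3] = 'reflection'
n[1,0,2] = 'effort'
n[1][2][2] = 'cell'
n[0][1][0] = 'drawing'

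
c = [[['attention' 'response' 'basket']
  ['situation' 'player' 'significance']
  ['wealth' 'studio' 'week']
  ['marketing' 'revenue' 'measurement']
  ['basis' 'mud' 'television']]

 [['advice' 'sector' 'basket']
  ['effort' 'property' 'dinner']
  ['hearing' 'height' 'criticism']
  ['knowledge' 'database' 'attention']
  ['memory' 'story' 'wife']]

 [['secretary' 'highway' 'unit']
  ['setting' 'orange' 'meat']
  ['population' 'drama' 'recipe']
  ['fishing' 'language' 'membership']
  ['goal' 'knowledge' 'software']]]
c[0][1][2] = 'significance'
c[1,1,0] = 'effort'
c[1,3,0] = 'knowledge'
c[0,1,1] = 'player'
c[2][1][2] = 'meat'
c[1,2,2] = 'criticism'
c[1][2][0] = 'hearing'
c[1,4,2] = 'wife'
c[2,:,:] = [['secretary', 'highway', 'unit'], ['setting', 'orange', 'meat'], ['population', 'drama', 'recipe'], ['fishing', 'language', 'membership'], ['goal', 'knowledge', 'software']]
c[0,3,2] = 'measurement'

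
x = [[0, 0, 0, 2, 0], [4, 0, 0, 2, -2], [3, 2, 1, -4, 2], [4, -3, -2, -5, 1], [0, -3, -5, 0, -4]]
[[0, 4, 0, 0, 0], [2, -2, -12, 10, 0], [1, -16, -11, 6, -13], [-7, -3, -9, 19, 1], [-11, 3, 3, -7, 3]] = x @ [[0, -1, -3, 3, -1], [0, -4, -1, -4, -5], [3, 1, 0, 3, 4], [0, 2, 0, 0, 0], [-1, 1, 0, 1, -2]]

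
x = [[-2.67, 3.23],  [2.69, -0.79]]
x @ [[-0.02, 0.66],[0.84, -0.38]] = [[2.77, -2.99], [-0.72, 2.08]]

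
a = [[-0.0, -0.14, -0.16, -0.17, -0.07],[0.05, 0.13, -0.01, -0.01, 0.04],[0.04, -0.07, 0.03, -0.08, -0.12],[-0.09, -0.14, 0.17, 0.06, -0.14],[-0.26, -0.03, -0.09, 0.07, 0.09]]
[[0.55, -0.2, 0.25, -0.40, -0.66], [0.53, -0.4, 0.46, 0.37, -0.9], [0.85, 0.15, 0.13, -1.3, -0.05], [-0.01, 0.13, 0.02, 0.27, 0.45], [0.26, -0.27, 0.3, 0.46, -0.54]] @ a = [[0.21, -0.04, -0.09, -0.18, -0.08], [0.20, -0.18, 0.08, -0.16, -0.24], [0.14, 0.07, -0.35, -0.24, 0.11], [-0.13, -0.03, 0.01, 0.05, 0.01], [0.1, -0.14, 0.10, -0.08, -0.18]]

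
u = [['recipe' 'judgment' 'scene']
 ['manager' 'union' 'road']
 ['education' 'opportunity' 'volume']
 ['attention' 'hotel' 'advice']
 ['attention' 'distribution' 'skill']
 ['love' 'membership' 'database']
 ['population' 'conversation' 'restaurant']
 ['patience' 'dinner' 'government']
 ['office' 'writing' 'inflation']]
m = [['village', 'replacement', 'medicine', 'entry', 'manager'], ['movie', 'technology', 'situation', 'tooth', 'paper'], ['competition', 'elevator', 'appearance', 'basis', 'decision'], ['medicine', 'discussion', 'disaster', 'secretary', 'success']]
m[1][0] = 'movie'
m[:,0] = ['village', 'movie', 'competition', 'medicine']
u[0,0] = 'recipe'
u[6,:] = ['population', 'conversation', 'restaurant']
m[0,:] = ['village', 'replacement', 'medicine', 'entry', 'manager']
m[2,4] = 'decision'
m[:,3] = ['entry', 'tooth', 'basis', 'secretary']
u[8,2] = 'inflation'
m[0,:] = ['village', 'replacement', 'medicine', 'entry', 'manager']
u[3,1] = 'hotel'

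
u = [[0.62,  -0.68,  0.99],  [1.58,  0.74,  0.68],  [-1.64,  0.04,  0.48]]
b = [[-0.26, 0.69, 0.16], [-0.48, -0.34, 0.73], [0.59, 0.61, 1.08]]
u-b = [[0.88,-1.37,0.83], [2.06,1.08,-0.05], [-2.23,-0.57,-0.60]]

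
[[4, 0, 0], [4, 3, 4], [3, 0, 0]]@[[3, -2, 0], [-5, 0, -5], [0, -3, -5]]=[[12, -8, 0], [-3, -20, -35], [9, -6, 0]]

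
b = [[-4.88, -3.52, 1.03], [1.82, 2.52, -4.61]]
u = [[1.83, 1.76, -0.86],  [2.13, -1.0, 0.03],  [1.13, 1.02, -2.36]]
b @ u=[[-15.26, -4.02, 1.66], [3.49, -4.02, 9.39]]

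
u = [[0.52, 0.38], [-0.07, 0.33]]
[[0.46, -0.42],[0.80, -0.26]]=u@ [[-0.77,-0.20],[2.27,-0.82]]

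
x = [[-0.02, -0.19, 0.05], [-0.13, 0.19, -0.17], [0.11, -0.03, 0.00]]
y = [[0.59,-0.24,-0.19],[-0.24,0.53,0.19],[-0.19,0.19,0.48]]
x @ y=[[0.02, -0.09, -0.01], [-0.09, 0.10, -0.02], [0.07, -0.04, -0.03]]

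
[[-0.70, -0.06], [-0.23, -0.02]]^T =[[-0.70, -0.23], [-0.06, -0.02]]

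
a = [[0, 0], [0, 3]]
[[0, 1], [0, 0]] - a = [[0, 1], [0, -3]]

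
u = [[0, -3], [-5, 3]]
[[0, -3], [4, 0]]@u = [[15, -9], [0, -12]]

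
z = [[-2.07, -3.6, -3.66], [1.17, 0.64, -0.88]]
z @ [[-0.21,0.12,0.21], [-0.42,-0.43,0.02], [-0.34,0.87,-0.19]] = [[3.19,-1.88,0.19], [-0.22,-0.90,0.43]]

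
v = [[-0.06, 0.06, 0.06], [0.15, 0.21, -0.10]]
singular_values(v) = [0.28, 0.1]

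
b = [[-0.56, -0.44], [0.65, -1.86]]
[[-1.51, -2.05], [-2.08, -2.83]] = b@[[1.43, 1.94], [1.62, 2.2]]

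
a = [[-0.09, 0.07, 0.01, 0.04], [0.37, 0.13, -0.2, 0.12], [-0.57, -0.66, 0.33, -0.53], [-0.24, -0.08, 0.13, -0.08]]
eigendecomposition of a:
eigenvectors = [[0.02,0.45,0.37,-0.21],[0.41,-0.73,0.37,-0.57],[-0.87,0.08,0.79,-0.38],[-0.26,0.50,-0.32,0.69]]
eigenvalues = [0.49, -0.16, -0.03, -0.01]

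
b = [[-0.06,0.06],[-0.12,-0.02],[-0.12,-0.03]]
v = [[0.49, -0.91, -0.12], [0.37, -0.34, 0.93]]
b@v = [[-0.01, 0.03, 0.06], [-0.07, 0.12, -0.00], [-0.07, 0.12, -0.01]]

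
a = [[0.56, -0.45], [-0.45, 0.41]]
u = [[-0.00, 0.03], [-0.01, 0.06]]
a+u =[[0.56, -0.42],[-0.46, 0.47]]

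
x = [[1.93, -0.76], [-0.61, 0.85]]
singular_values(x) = [2.26, 0.52]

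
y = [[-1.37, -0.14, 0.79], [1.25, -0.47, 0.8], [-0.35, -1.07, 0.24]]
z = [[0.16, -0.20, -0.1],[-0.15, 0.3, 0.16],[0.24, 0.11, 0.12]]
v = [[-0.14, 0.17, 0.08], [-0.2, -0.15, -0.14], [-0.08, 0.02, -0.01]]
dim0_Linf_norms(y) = [1.37, 1.07, 0.8]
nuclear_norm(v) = 0.54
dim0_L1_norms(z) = [0.55, 0.61, 0.38]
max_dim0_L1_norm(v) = 0.42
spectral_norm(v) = 0.29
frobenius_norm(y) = 2.50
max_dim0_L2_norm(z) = 0.38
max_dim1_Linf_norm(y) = 1.37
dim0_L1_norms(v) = [0.42, 0.34, 0.23]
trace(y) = -1.60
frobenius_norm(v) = 0.38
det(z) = 0.00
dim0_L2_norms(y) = [1.89, 1.18, 1.15]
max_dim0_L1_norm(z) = 0.61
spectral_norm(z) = 0.46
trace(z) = 0.58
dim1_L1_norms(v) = [0.39, 0.49, 0.11]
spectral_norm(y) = 1.89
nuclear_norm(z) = 0.76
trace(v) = -0.30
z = y @ v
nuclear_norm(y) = 4.11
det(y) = -2.12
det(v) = -0.00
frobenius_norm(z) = 0.55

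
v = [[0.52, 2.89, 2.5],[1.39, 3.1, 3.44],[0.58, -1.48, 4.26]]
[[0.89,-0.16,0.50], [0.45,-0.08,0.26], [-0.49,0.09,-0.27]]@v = [[0.53, 1.34, 3.80],  [0.27, 0.67, 1.96],  [-0.29, -0.74, -2.07]]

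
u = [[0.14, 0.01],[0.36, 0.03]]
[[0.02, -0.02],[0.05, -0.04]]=u @ [[0.16, -0.12], [-0.09, -0.03]]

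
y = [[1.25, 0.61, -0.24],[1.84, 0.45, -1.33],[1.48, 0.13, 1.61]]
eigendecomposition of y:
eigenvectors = [[(-0.32+0j), (-0.13-0.37j), (-0.13+0.37j)], [(0.93+0j), 0.13-0.57j, 0.13+0.57j], [(0.17+0j), (-0.71+0j), -0.71-0.00j]]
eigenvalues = [(-0.42+0j), (1.86+0.89j), (1.86-0.89j)]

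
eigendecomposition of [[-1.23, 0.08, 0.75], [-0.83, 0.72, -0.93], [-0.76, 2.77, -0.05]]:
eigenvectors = [[(-0.94+0j), 0.19-0.18j, 0.19+0.18j], [(-0.32+0j), (0.18+0.48j), (0.18-0.48j)], [(0.14+0j), 0.82+0.00j, (0.82-0j)]]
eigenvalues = [(-1.31+0j), (0.38+1.79j), (0.38-1.79j)]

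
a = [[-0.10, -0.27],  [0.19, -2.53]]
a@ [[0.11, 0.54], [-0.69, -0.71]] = [[0.18, 0.14], [1.77, 1.9]]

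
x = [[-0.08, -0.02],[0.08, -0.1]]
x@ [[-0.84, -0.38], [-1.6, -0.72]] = [[0.1, 0.04], [0.09, 0.04]]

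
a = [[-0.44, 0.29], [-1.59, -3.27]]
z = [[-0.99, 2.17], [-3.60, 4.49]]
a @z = [[-0.61, 0.35],[13.35, -18.13]]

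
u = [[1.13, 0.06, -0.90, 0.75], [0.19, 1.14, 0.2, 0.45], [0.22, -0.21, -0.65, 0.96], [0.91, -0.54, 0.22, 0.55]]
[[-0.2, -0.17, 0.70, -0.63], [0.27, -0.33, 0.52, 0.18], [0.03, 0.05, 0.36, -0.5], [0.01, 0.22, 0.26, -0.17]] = u @ [[-0.15, -0.07, 0.32, -0.1], [0.11, -0.35, 0.31, 0.16], [0.27, 0.17, -0.11, 0.45], [0.27, 0.11, 0.29, -0.16]]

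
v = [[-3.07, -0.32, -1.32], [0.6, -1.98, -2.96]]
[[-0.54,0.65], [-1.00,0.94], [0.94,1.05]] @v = [[2.05,-1.11,-1.21], [3.63,-1.54,-1.46], [-2.26,-2.38,-4.35]]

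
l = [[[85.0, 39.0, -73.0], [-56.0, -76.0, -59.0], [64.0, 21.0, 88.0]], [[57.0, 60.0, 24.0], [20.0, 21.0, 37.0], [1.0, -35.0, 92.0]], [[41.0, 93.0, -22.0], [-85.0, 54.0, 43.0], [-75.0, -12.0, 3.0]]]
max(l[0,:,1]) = 39.0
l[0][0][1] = 39.0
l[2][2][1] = -12.0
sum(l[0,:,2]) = -44.0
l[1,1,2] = 37.0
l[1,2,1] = -35.0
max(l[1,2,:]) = 92.0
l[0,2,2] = 88.0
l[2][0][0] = 41.0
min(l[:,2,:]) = -75.0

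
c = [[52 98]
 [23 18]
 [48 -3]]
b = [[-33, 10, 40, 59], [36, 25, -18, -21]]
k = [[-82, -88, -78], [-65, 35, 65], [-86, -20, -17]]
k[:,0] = [-82, -65, -86]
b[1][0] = 36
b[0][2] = 40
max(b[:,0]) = 36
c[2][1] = -3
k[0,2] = -78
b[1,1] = 25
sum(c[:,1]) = 113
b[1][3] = -21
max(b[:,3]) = 59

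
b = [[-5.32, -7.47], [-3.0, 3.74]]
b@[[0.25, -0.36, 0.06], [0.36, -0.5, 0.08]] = [[-4.02, 5.65, -0.92], [0.6, -0.79, 0.12]]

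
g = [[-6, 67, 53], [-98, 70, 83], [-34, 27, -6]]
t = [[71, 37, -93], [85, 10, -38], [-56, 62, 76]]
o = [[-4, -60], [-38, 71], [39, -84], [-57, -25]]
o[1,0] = -38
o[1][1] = 71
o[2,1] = -84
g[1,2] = 83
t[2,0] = -56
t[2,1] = 62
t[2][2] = 76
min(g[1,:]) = -98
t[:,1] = [37, 10, 62]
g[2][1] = 27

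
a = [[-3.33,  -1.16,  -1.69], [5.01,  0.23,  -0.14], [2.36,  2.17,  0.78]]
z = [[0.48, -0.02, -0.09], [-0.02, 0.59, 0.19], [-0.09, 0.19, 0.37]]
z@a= [[-1.91, -0.76, -0.88], [3.47, 0.57, 0.10], [2.12, 0.95, 0.41]]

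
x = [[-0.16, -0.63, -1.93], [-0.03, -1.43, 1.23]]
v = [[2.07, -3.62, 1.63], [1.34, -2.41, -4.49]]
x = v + [[-2.23,2.99,-3.56],[-1.37,0.98,5.72]]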